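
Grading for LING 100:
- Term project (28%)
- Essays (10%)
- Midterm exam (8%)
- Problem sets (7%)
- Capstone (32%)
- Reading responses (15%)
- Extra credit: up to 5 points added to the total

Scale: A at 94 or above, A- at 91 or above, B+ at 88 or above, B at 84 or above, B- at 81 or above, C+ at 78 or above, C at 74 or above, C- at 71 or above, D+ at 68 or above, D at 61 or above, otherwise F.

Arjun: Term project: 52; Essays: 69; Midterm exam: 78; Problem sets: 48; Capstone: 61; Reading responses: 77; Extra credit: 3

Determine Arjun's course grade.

Weighted total:
  Term project 52 × 0.28 = 14.56
  Essays 69 × 0.1 = 6.9
  Midterm exam 78 × 0.08 = 6.24
  Problem sets 48 × 0.07 = 3.36
  Capstone 61 × 0.32 = 19.52
  Reading responses 77 × 0.15 = 11.55
Sum = 62.13
Extra credit: 62.13 + 3 = 65.13
65.13 is ≥ 61 and < 68 → D

D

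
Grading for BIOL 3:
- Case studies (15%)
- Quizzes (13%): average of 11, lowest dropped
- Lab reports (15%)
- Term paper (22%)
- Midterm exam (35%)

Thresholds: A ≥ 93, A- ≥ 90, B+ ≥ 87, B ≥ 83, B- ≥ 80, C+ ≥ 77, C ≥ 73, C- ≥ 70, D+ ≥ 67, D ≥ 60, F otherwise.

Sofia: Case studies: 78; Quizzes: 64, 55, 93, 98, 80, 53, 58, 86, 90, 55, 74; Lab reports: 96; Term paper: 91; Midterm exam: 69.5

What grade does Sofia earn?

Quizzes: drop 53 → average of remaining 10 = 753/10 = 75.3
Weighted total:
  Case studies 78 × 0.15 = 11.7
  Quizzes 75.3 × 0.13 = 9.789
  Lab reports 96 × 0.15 = 14.4
  Term paper 91 × 0.22 = 20.02
  Midterm exam 69.5 × 0.35 = 24.325
Sum = 80.234
80.234 is ≥ 80 and < 83 → B-

B-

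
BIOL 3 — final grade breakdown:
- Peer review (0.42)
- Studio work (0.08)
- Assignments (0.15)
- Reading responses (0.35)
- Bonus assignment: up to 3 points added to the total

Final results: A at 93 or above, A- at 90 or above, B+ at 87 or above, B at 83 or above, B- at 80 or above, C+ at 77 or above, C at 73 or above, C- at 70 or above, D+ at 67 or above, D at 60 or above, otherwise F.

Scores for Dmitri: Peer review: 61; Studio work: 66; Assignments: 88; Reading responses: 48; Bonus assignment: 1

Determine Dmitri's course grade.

D

Weighted total:
  Peer review 61 × 0.42 = 25.62
  Studio work 66 × 0.08 = 5.28
  Assignments 88 × 0.15 = 13.2
  Reading responses 48 × 0.35 = 16.8
Sum = 60.9
Bonus assignment: 60.9 + 1 = 61.9
61.9 is ≥ 60 and < 67 → D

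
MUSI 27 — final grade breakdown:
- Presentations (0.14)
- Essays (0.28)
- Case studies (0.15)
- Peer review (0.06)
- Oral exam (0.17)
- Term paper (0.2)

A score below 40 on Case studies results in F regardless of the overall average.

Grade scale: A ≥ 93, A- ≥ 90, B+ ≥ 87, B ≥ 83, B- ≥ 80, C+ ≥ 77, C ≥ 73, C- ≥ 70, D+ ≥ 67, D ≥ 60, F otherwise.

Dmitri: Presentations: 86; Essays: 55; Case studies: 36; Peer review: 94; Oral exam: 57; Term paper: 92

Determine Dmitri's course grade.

Case studies score 36 < 40: minimum not met.
Weighted total:
  Presentations 86 × 0.14 = 12.04
  Essays 55 × 0.28 = 15.4
  Case studies 36 × 0.15 = 5.4
  Peer review 94 × 0.06 = 5.64
  Oral exam 57 × 0.17 = 9.69
  Term paper 92 × 0.2 = 18.4
Sum = 66.57
Because the Case studies minimum was not met, the result is F.

F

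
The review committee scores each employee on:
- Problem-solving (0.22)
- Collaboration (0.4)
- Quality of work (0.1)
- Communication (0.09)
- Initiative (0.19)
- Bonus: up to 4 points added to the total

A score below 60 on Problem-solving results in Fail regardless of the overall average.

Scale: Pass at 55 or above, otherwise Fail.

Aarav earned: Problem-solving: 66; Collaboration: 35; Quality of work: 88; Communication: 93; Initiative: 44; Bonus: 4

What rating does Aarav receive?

Pass

Problem-solving score 66 ≥ 60: minimum met.
Weighted total:
  Problem-solving 66 × 0.22 = 14.52
  Collaboration 35 × 0.4 = 14
  Quality of work 88 × 0.1 = 8.8
  Communication 93 × 0.09 = 8.37
  Initiative 44 × 0.19 = 8.36
Sum = 54.05
Bonus: 54.05 + 4 = 58.05
58.05 ≥ 55 → Pass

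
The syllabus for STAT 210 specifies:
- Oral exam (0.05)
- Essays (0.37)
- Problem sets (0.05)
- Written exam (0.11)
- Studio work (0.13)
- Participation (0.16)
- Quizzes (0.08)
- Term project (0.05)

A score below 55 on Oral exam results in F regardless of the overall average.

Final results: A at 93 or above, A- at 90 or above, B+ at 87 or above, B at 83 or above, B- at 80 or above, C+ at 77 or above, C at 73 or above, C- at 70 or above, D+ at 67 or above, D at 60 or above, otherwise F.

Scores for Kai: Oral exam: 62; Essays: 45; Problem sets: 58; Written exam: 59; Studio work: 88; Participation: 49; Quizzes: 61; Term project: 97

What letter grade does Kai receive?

Oral exam score 62 ≥ 55: minimum met.
Weighted total:
  Oral exam 62 × 0.05 = 3.1
  Essays 45 × 0.37 = 16.65
  Problem sets 58 × 0.05 = 2.9
  Written exam 59 × 0.11 = 6.49
  Studio work 88 × 0.13 = 11.44
  Participation 49 × 0.16 = 7.84
  Quizzes 61 × 0.08 = 4.88
  Term project 97 × 0.05 = 4.85
Sum = 58.15
58.15 < 60 → F

F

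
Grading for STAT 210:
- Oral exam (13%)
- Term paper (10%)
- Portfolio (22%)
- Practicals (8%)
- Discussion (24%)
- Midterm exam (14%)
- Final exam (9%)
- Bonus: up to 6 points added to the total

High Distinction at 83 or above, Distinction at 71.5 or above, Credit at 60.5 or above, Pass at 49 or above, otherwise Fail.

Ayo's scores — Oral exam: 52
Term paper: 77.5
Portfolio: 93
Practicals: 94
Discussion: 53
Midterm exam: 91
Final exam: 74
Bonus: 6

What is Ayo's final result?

Weighted total:
  Oral exam 52 × 0.13 = 6.76
  Term paper 77.5 × 0.1 = 7.75
  Portfolio 93 × 0.22 = 20.46
  Practicals 94 × 0.08 = 7.52
  Discussion 53 × 0.24 = 12.72
  Midterm exam 91 × 0.14 = 12.74
  Final exam 74 × 0.09 = 6.66
Sum = 74.61
Bonus: 74.61 + 6 = 80.61
80.61 is ≥ 71.5 and < 83 → Distinction

Distinction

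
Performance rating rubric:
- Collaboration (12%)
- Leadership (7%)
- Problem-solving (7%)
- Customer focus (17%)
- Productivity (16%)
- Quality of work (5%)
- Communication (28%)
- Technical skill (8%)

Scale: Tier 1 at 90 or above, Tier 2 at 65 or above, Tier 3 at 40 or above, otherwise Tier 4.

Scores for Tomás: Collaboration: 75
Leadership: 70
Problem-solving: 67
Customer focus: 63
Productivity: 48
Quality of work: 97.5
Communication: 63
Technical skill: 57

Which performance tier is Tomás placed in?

Weighted total:
  Collaboration 75 × 0.12 = 9
  Leadership 70 × 0.07 = 4.9
  Problem-solving 67 × 0.07 = 4.69
  Customer focus 63 × 0.17 = 10.71
  Productivity 48 × 0.16 = 7.68
  Quality of work 97.5 × 0.05 = 4.875
  Communication 63 × 0.28 = 17.64
  Technical skill 57 × 0.08 = 4.56
Sum = 64.055
64.055 is ≥ 40 and < 65 → Tier 3

Tier 3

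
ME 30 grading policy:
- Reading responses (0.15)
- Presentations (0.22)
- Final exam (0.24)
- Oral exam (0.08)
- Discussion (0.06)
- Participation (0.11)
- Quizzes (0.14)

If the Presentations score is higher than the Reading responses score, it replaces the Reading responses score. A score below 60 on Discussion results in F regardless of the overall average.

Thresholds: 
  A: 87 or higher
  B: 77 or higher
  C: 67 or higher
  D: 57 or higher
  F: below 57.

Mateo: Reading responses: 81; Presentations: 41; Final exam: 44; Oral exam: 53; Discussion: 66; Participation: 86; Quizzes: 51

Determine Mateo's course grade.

Presentations (41) ≤ Reading responses (81), so Reading responses stays at 81.
Discussion score 66 ≥ 60: minimum met.
Weighted total:
  Reading responses 81 × 0.15 = 12.15
  Presentations 41 × 0.22 = 9.02
  Final exam 44 × 0.24 = 10.56
  Oral exam 53 × 0.08 = 4.24
  Discussion 66 × 0.06 = 3.96
  Participation 86 × 0.11 = 9.46
  Quizzes 51 × 0.14 = 7.14
Sum = 56.53
56.53 < 57 → F

F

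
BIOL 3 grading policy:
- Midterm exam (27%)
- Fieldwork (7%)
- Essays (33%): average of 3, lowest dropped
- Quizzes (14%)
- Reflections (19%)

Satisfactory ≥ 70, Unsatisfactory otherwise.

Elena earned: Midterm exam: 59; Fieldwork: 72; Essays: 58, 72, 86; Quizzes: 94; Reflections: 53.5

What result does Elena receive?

Satisfactory

Essays: drop 58 → average of remaining 2 = 158/2 = 79
Weighted total:
  Midterm exam 59 × 0.27 = 15.93
  Fieldwork 72 × 0.07 = 5.04
  Essays 79 × 0.33 = 26.07
  Quizzes 94 × 0.14 = 13.16
  Reflections 53.5 × 0.19 = 10.165
Sum = 70.365
70.365 ≥ 70 → Satisfactory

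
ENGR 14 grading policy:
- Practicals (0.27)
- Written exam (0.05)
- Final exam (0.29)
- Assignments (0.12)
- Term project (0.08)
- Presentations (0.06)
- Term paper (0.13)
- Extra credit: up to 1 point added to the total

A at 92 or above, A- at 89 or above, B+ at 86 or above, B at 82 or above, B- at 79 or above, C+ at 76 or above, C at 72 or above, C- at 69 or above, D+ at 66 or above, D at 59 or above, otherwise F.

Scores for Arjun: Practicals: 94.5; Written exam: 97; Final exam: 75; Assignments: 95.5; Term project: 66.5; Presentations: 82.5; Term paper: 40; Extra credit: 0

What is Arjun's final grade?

Weighted total:
  Practicals 94.5 × 0.27 = 25.515
  Written exam 97 × 0.05 = 4.85
  Final exam 75 × 0.29 = 21.75
  Assignments 95.5 × 0.12 = 11.46
  Term project 66.5 × 0.08 = 5.32
  Presentations 82.5 × 0.06 = 4.95
  Term paper 40 × 0.13 = 5.2
Sum = 79.045
Extra credit: 79.045 + 0 = 79.045
79.045 is ≥ 79 and < 82 → B-

B-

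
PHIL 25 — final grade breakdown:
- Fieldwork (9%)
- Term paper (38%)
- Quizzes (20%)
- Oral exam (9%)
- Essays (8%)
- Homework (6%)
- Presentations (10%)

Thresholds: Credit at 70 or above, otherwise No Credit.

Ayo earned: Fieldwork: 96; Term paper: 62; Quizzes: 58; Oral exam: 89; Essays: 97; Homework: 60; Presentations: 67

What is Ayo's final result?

No Credit

Weighted total:
  Fieldwork 96 × 0.09 = 8.64
  Term paper 62 × 0.38 = 23.56
  Quizzes 58 × 0.2 = 11.6
  Oral exam 89 × 0.09 = 8.01
  Essays 97 × 0.08 = 7.76
  Homework 60 × 0.06 = 3.6
  Presentations 67 × 0.1 = 6.7
Sum = 69.87
69.87 < 70 → No Credit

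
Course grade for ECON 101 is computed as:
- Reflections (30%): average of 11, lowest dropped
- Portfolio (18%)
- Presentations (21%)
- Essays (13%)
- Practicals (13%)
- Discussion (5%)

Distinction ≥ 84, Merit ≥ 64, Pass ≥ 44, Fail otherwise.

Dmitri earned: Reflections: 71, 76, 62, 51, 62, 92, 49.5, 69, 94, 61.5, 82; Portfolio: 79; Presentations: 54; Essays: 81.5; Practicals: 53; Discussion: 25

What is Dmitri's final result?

Merit

Reflections: drop 49.5 → average of remaining 10 = 720.5/10 = 72.05
Weighted total:
  Reflections 72.05 × 0.3 = 21.615
  Portfolio 79 × 0.18 = 14.22
  Presentations 54 × 0.21 = 11.34
  Essays 81.5 × 0.13 = 10.595
  Practicals 53 × 0.13 = 6.89
  Discussion 25 × 0.05 = 1.25
Sum = 65.91
65.91 is ≥ 64 and < 84 → Merit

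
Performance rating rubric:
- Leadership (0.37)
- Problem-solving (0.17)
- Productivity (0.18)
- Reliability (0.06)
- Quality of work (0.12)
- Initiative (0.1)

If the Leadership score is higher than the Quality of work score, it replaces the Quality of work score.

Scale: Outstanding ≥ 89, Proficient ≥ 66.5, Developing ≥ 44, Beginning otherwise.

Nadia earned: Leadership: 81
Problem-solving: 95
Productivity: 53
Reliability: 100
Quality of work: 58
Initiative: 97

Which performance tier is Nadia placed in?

Leadership (81) > Quality of work (58), so Quality of work counts as 81.
Weighted total:
  Leadership 81 × 0.37 = 29.97
  Problem-solving 95 × 0.17 = 16.15
  Productivity 53 × 0.18 = 9.54
  Reliability 100 × 0.06 = 6
  Quality of work 81 × 0.12 = 9.72
  Initiative 97 × 0.1 = 9.7
Sum = 81.08
81.08 is ≥ 66.5 and < 89 → Proficient

Proficient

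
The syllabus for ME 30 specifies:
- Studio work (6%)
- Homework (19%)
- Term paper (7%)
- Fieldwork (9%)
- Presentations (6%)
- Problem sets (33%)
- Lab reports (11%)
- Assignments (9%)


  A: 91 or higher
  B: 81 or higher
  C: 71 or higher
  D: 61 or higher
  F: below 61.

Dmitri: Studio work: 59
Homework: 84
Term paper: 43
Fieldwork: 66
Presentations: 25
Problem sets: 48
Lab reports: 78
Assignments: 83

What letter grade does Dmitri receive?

D

Weighted total:
  Studio work 59 × 0.06 = 3.54
  Homework 84 × 0.19 = 15.96
  Term paper 43 × 0.07 = 3.01
  Fieldwork 66 × 0.09 = 5.94
  Presentations 25 × 0.06 = 1.5
  Problem sets 48 × 0.33 = 15.84
  Lab reports 78 × 0.11 = 8.58
  Assignments 83 × 0.09 = 7.47
Sum = 61.84
61.84 is ≥ 61 and < 71 → D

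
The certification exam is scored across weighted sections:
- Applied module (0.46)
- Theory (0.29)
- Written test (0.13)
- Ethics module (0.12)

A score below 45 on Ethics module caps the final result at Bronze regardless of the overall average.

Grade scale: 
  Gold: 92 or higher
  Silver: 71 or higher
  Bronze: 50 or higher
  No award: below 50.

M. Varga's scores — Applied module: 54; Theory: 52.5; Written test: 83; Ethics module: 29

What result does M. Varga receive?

Ethics module score 29 < 45: minimum not met.
Weighted total:
  Applied module 54 × 0.46 = 24.84
  Theory 52.5 × 0.29 = 15.225
  Written test 83 × 0.13 = 10.79
  Ethics module 29 × 0.12 = 3.48
Sum = 54.335
54.335 would be Bronze; cap at Bronze applies → Bronze.

Bronze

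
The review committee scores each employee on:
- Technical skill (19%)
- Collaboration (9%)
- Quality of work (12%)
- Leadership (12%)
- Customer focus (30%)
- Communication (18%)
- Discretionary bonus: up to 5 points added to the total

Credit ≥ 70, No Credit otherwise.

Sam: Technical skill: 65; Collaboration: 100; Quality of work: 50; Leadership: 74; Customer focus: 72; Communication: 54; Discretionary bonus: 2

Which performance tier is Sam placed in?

No Credit

Weighted total:
  Technical skill 65 × 0.19 = 12.35
  Collaboration 100 × 0.09 = 9
  Quality of work 50 × 0.12 = 6
  Leadership 74 × 0.12 = 8.88
  Customer focus 72 × 0.3 = 21.6
  Communication 54 × 0.18 = 9.72
Sum = 67.55
Discretionary bonus: 67.55 + 2 = 69.55
69.55 < 70 → No Credit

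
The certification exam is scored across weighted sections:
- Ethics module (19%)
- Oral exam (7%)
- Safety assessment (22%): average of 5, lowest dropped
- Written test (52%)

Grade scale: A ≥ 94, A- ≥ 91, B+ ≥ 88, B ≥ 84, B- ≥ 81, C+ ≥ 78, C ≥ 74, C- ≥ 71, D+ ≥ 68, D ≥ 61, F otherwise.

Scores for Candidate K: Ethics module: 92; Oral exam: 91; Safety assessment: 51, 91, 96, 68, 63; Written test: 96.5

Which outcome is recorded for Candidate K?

A-

Safety assessment: drop 51 → average of remaining 4 = 318/4 = 79.5
Weighted total:
  Ethics module 92 × 0.19 = 17.48
  Oral exam 91 × 0.07 = 6.37
  Safety assessment 79.5 × 0.22 = 17.49
  Written test 96.5 × 0.52 = 50.18
Sum = 91.52
91.52 is ≥ 91 and < 94 → A-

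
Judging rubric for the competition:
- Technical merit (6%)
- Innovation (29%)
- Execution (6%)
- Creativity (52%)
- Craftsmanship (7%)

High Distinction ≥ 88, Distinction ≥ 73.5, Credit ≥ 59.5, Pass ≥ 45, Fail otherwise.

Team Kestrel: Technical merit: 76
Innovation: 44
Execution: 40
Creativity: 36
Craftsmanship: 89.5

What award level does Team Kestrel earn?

Weighted total:
  Technical merit 76 × 0.06 = 4.56
  Innovation 44 × 0.29 = 12.76
  Execution 40 × 0.06 = 2.4
  Creativity 36 × 0.52 = 18.72
  Craftsmanship 89.5 × 0.07 = 6.265
Sum = 44.705
44.705 < 45 → Fail

Fail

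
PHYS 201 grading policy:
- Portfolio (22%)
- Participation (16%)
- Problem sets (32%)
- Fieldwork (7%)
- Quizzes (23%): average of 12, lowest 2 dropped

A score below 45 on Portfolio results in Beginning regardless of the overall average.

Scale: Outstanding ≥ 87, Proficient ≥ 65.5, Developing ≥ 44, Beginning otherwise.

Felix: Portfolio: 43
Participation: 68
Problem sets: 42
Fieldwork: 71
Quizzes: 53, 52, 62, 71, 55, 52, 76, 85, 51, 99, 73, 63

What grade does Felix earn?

Beginning

Quizzes: drop 51, 52 → average of remaining 10 = 689/10 = 68.9
Portfolio score 43 < 45: minimum not met.
Weighted total:
  Portfolio 43 × 0.22 = 9.46
  Participation 68 × 0.16 = 10.88
  Problem sets 42 × 0.32 = 13.44
  Fieldwork 71 × 0.07 = 4.97
  Quizzes 68.9 × 0.23 = 15.847
Sum = 54.597
Because the Portfolio minimum was not met, the result is Beginning.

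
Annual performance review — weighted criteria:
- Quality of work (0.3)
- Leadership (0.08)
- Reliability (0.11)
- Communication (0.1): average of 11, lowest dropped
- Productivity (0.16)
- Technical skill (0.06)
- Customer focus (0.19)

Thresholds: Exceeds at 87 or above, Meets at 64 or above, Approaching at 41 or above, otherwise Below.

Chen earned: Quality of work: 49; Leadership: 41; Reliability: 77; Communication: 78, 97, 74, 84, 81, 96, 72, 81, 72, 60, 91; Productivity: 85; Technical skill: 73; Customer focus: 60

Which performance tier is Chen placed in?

Communication: drop 60 → average of remaining 10 = 826/10 = 82.6
Weighted total:
  Quality of work 49 × 0.3 = 14.7
  Leadership 41 × 0.08 = 3.28
  Reliability 77 × 0.11 = 8.47
  Communication 82.6 × 0.1 = 8.26
  Productivity 85 × 0.16 = 13.6
  Technical skill 73 × 0.06 = 4.38
  Customer focus 60 × 0.19 = 11.4
Sum = 64.09
64.09 is ≥ 64 and < 87 → Meets

Meets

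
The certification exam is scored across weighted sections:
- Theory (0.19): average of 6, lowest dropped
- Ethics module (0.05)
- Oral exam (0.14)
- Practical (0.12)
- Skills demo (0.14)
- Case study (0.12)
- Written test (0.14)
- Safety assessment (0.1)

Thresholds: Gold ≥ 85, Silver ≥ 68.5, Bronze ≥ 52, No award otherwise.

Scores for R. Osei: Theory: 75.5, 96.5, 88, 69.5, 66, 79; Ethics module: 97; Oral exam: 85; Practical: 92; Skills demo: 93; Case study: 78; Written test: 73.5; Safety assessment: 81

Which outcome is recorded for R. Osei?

Theory: drop 66 → average of remaining 5 = 408.5/5 = 81.7
Weighted total:
  Theory 81.7 × 0.19 = 15.523
  Ethics module 97 × 0.05 = 4.85
  Oral exam 85 × 0.14 = 11.9
  Practical 92 × 0.12 = 11.04
  Skills demo 93 × 0.14 = 13.02
  Case study 78 × 0.12 = 9.36
  Written test 73.5 × 0.14 = 10.29
  Safety assessment 81 × 0.1 = 8.1
Sum = 84.083
84.083 is ≥ 68.5 and < 85 → Silver

Silver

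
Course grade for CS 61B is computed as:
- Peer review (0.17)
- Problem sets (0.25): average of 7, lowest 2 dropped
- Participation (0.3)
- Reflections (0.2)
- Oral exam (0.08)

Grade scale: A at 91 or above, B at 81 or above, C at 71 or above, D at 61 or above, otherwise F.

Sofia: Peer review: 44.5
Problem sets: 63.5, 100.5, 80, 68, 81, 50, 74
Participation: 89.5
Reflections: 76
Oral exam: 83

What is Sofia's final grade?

C

Problem sets: drop 50, 63.5 → average of remaining 5 = 403.5/5 = 80.7
Weighted total:
  Peer review 44.5 × 0.17 = 7.565
  Problem sets 80.7 × 0.25 = 20.175
  Participation 89.5 × 0.3 = 26.85
  Reflections 76 × 0.2 = 15.2
  Oral exam 83 × 0.08 = 6.64
Sum = 76.43
76.43 is ≥ 71 and < 81 → C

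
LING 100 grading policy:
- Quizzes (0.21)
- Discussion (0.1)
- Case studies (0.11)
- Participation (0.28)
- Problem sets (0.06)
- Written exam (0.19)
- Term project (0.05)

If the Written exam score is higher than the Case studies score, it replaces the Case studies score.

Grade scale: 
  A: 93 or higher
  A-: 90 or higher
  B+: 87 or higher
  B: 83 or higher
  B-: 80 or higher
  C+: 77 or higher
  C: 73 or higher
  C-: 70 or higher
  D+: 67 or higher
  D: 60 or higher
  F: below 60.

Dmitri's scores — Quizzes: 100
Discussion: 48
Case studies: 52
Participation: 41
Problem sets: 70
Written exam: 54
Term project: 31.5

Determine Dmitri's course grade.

F

Written exam (54) > Case studies (52), so Case studies counts as 54.
Weighted total:
  Quizzes 100 × 0.21 = 21
  Discussion 48 × 0.1 = 4.8
  Case studies 54 × 0.11 = 5.94
  Participation 41 × 0.28 = 11.48
  Problem sets 70 × 0.06 = 4.2
  Written exam 54 × 0.19 = 10.26
  Term project 31.5 × 0.05 = 1.575
Sum = 59.255
59.255 < 60 → F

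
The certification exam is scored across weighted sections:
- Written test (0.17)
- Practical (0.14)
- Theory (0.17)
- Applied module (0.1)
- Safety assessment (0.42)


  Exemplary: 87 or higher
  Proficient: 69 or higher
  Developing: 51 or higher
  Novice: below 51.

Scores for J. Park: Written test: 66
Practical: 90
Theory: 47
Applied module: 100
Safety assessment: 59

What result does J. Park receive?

Developing

Weighted total:
  Written test 66 × 0.17 = 11.22
  Practical 90 × 0.14 = 12.6
  Theory 47 × 0.17 = 7.99
  Applied module 100 × 0.1 = 10
  Safety assessment 59 × 0.42 = 24.78
Sum = 66.59
66.59 is ≥ 51 and < 69 → Developing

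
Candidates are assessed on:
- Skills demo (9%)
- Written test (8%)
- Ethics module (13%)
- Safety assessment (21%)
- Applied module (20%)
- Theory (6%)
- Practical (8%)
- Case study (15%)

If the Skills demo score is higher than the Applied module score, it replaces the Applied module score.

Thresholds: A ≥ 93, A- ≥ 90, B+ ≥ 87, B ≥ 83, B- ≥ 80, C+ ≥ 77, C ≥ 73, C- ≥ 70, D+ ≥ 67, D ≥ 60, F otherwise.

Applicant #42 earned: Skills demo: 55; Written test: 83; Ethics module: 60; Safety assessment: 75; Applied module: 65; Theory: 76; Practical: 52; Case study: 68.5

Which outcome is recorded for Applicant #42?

D+

Skills demo (55) ≤ Applied module (65), so Applied module stays at 65.
Weighted total:
  Skills demo 55 × 0.09 = 4.95
  Written test 83 × 0.08 = 6.64
  Ethics module 60 × 0.13 = 7.8
  Safety assessment 75 × 0.21 = 15.75
  Applied module 65 × 0.2 = 13
  Theory 76 × 0.06 = 4.56
  Practical 52 × 0.08 = 4.16
  Case study 68.5 × 0.15 = 10.275
Sum = 67.135
67.135 is ≥ 67 and < 70 → D+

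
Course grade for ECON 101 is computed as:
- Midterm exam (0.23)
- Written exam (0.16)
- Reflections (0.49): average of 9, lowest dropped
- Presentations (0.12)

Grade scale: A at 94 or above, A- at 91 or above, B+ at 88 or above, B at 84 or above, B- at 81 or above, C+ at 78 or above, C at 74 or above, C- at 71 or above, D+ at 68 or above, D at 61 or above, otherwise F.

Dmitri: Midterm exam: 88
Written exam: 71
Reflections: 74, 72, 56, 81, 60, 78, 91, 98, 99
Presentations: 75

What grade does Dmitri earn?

C+

Reflections: drop 56 → average of remaining 8 = 653/8 = 81.625
Weighted total:
  Midterm exam 88 × 0.23 = 20.24
  Written exam 71 × 0.16 = 11.36
  Reflections 81.625 × 0.49 = 39.99625
  Presentations 75 × 0.12 = 9
Sum = 80.59625
80.59625 is ≥ 78 and < 81 → C+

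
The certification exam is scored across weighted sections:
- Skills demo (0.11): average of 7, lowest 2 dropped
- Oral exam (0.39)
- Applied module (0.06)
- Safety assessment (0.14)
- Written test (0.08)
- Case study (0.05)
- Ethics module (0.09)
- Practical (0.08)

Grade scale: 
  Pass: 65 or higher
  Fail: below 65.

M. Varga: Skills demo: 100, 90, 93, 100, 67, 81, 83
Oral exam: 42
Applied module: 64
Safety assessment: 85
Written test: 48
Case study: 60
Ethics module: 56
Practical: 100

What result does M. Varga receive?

Fail

Skills demo: drop 67, 81 → average of remaining 5 = 466/5 = 93.2
Weighted total:
  Skills demo 93.2 × 0.11 = 10.252
  Oral exam 42 × 0.39 = 16.38
  Applied module 64 × 0.06 = 3.84
  Safety assessment 85 × 0.14 = 11.9
  Written test 48 × 0.08 = 3.84
  Case study 60 × 0.05 = 3
  Ethics module 56 × 0.09 = 5.04
  Practical 100 × 0.08 = 8
Sum = 62.252
62.252 < 65 → Fail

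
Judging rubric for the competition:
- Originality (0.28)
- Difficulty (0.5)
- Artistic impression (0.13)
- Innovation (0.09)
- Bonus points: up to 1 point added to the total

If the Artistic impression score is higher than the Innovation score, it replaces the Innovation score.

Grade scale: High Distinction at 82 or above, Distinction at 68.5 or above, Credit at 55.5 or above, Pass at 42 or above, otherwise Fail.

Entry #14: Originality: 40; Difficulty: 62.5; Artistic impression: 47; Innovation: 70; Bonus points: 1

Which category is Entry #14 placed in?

Artistic impression (47) ≤ Innovation (70), so Innovation stays at 70.
Weighted total:
  Originality 40 × 0.28 = 11.2
  Difficulty 62.5 × 0.5 = 31.25
  Artistic impression 47 × 0.13 = 6.11
  Innovation 70 × 0.09 = 6.3
Sum = 54.86
Bonus points: 54.86 + 1 = 55.86
55.86 is ≥ 55.5 and < 68.5 → Credit

Credit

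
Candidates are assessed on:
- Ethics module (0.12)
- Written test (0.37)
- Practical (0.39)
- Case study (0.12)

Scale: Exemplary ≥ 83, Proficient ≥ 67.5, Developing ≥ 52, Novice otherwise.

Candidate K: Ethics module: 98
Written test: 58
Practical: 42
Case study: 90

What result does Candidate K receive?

Developing

Weighted total:
  Ethics module 98 × 0.12 = 11.76
  Written test 58 × 0.37 = 21.46
  Practical 42 × 0.39 = 16.38
  Case study 90 × 0.12 = 10.8
Sum = 60.4
60.4 is ≥ 52 and < 67.5 → Developing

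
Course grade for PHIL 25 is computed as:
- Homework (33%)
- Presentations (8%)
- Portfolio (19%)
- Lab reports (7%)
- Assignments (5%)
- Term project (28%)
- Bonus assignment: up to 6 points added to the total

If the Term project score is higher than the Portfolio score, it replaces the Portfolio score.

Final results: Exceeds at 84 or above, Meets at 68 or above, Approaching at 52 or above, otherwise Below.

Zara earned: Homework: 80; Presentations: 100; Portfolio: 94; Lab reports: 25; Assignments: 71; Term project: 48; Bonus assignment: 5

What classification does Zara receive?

Meets

Term project (48) ≤ Portfolio (94), so Portfolio stays at 94.
Weighted total:
  Homework 80 × 0.33 = 26.4
  Presentations 100 × 0.08 = 8
  Portfolio 94 × 0.19 = 17.86
  Lab reports 25 × 0.07 = 1.75
  Assignments 71 × 0.05 = 3.55
  Term project 48 × 0.28 = 13.44
Sum = 71
Bonus assignment: 71 + 5 = 76
76 is ≥ 68 and < 84 → Meets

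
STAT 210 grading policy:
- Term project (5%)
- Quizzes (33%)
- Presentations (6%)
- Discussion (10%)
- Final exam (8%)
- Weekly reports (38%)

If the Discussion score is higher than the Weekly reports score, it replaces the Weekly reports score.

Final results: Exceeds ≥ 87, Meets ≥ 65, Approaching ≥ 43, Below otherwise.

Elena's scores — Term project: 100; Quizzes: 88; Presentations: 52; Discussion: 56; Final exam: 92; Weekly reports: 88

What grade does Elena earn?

Meets

Discussion (56) ≤ Weekly reports (88), so Weekly reports stays at 88.
Weighted total:
  Term project 100 × 0.05 = 5
  Quizzes 88 × 0.33 = 29.04
  Presentations 52 × 0.06 = 3.12
  Discussion 56 × 0.1 = 5.6
  Final exam 92 × 0.08 = 7.36
  Weekly reports 88 × 0.38 = 33.44
Sum = 83.56
83.56 is ≥ 65 and < 87 → Meets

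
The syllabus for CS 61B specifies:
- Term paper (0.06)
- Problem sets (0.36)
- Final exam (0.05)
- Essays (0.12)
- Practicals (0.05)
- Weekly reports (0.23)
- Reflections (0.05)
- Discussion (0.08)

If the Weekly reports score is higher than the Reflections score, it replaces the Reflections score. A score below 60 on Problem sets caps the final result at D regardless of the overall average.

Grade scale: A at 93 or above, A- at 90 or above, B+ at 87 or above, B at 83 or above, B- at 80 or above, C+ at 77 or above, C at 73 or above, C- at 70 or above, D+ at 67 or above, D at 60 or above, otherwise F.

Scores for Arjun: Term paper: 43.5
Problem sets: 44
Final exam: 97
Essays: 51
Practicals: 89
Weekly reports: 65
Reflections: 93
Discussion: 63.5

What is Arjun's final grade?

Weekly reports (65) ≤ Reflections (93), so Reflections stays at 93.
Problem sets score 44 < 60: minimum not met.
Weighted total:
  Term paper 43.5 × 0.06 = 2.61
  Problem sets 44 × 0.36 = 15.84
  Final exam 97 × 0.05 = 4.85
  Essays 51 × 0.12 = 6.12
  Practicals 89 × 0.05 = 4.45
  Weekly reports 65 × 0.23 = 14.95
  Reflections 93 × 0.05 = 4.65
  Discussion 63.5 × 0.08 = 5.08
Sum = 58.55
58.55 would be F; cap at D applies → F.

F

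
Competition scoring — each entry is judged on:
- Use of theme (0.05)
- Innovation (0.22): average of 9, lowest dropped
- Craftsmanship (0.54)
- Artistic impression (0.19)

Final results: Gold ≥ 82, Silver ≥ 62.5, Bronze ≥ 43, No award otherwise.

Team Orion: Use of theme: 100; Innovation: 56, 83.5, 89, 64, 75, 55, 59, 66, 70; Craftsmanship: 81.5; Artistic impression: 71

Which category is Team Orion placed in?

Innovation: drop 55 → average of remaining 8 = 562.5/8 = 70.3125
Weighted total:
  Use of theme 100 × 0.05 = 5
  Innovation 70.3125 × 0.22 = 15.46875
  Craftsmanship 81.5 × 0.54 = 44.01
  Artistic impression 71 × 0.19 = 13.49
Sum = 77.96875
77.96875 is ≥ 62.5 and < 82 → Silver

Silver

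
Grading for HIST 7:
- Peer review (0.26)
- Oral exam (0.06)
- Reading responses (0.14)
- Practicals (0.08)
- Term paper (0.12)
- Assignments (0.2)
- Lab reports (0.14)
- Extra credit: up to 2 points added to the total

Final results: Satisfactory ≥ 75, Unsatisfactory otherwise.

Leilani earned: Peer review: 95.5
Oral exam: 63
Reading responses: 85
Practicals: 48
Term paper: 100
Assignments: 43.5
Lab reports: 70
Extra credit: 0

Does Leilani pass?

Unsatisfactory

Weighted total:
  Peer review 95.5 × 0.26 = 24.83
  Oral exam 63 × 0.06 = 3.78
  Reading responses 85 × 0.14 = 11.9
  Practicals 48 × 0.08 = 3.84
  Term paper 100 × 0.12 = 12
  Assignments 43.5 × 0.2 = 8.7
  Lab reports 70 × 0.14 = 9.8
Sum = 74.85
Extra credit: 74.85 + 0 = 74.85
74.85 < 75 → Unsatisfactory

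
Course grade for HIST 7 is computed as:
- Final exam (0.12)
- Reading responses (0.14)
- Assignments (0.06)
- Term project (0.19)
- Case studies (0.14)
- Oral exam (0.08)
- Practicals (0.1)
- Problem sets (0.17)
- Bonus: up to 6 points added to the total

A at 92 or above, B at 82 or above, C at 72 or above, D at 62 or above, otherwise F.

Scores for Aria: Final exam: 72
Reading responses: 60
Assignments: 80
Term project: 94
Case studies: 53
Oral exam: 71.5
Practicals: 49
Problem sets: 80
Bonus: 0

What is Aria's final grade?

D

Weighted total:
  Final exam 72 × 0.12 = 8.64
  Reading responses 60 × 0.14 = 8.4
  Assignments 80 × 0.06 = 4.8
  Term project 94 × 0.19 = 17.86
  Case studies 53 × 0.14 = 7.42
  Oral exam 71.5 × 0.08 = 5.72
  Practicals 49 × 0.1 = 4.9
  Problem sets 80 × 0.17 = 13.6
Sum = 71.34
Bonus: 71.34 + 0 = 71.34
71.34 is ≥ 62 and < 72 → D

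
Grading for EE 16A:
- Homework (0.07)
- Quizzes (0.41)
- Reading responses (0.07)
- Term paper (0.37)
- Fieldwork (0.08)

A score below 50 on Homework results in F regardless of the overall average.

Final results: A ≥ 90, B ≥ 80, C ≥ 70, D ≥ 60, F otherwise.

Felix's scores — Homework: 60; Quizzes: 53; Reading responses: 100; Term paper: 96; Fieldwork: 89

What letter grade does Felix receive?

C

Homework score 60 ≥ 50: minimum met.
Weighted total:
  Homework 60 × 0.07 = 4.2
  Quizzes 53 × 0.41 = 21.73
  Reading responses 100 × 0.07 = 7
  Term paper 96 × 0.37 = 35.52
  Fieldwork 89 × 0.08 = 7.12
Sum = 75.57
75.57 is ≥ 70 and < 80 → C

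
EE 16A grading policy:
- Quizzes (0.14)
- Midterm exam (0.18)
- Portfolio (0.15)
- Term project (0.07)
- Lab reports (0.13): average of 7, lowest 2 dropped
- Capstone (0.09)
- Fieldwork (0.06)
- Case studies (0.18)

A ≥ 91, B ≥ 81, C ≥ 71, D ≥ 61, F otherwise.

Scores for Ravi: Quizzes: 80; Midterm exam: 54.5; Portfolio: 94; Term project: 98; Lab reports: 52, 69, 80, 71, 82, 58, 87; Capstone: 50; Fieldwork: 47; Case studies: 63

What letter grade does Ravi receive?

D

Lab reports: drop 52, 58 → average of remaining 5 = 389/5 = 77.8
Weighted total:
  Quizzes 80 × 0.14 = 11.2
  Midterm exam 54.5 × 0.18 = 9.81
  Portfolio 94 × 0.15 = 14.1
  Term project 98 × 0.07 = 6.86
  Lab reports 77.8 × 0.13 = 10.114
  Capstone 50 × 0.09 = 4.5
  Fieldwork 47 × 0.06 = 2.82
  Case studies 63 × 0.18 = 11.34
Sum = 70.744
70.744 is ≥ 61 and < 71 → D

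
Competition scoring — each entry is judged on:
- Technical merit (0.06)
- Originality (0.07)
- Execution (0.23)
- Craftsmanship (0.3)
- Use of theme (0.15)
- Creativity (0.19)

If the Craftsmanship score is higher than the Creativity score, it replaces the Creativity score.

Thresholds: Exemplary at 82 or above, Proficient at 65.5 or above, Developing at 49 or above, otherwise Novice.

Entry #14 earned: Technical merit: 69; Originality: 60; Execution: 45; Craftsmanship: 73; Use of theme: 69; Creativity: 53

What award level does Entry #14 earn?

Craftsmanship (73) > Creativity (53), so Creativity counts as 73.
Weighted total:
  Technical merit 69 × 0.06 = 4.14
  Originality 60 × 0.07 = 4.2
  Execution 45 × 0.23 = 10.35
  Craftsmanship 73 × 0.3 = 21.9
  Use of theme 69 × 0.15 = 10.35
  Creativity 73 × 0.19 = 13.87
Sum = 64.81
64.81 is ≥ 49 and < 65.5 → Developing

Developing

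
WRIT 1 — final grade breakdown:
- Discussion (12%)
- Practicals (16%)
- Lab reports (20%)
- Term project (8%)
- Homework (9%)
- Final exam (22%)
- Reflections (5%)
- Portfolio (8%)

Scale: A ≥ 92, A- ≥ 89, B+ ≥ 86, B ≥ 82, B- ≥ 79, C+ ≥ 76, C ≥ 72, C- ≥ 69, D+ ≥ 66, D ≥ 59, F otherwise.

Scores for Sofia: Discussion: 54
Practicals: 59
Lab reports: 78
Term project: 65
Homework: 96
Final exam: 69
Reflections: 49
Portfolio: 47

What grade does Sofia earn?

Weighted total:
  Discussion 54 × 0.12 = 6.48
  Practicals 59 × 0.16 = 9.44
  Lab reports 78 × 0.2 = 15.6
  Term project 65 × 0.08 = 5.2
  Homework 96 × 0.09 = 8.64
  Final exam 69 × 0.22 = 15.18
  Reflections 49 × 0.05 = 2.45
  Portfolio 47 × 0.08 = 3.76
Sum = 66.75
66.75 is ≥ 66 and < 69 → D+

D+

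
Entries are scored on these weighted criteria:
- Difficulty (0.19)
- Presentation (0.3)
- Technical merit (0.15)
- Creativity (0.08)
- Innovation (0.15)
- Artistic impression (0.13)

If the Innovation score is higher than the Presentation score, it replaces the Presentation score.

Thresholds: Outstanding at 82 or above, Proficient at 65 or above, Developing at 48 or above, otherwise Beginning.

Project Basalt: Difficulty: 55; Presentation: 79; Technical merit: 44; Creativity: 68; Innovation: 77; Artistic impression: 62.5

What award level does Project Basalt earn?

Innovation (77) ≤ Presentation (79), so Presentation stays at 79.
Weighted total:
  Difficulty 55 × 0.19 = 10.45
  Presentation 79 × 0.3 = 23.7
  Technical merit 44 × 0.15 = 6.6
  Creativity 68 × 0.08 = 5.44
  Innovation 77 × 0.15 = 11.55
  Artistic impression 62.5 × 0.13 = 8.125
Sum = 65.865
65.865 is ≥ 65 and < 82 → Proficient

Proficient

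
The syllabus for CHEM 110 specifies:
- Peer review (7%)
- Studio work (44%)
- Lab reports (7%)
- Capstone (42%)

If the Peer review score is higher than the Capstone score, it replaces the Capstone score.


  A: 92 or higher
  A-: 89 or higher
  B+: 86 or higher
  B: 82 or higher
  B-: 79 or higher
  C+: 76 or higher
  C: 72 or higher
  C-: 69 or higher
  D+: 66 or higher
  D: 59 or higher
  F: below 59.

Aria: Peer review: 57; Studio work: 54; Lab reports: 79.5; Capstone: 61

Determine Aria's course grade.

Peer review (57) ≤ Capstone (61), so Capstone stays at 61.
Weighted total:
  Peer review 57 × 0.07 = 3.99
  Studio work 54 × 0.44 = 23.76
  Lab reports 79.5 × 0.07 = 5.565
  Capstone 61 × 0.42 = 25.62
Sum = 58.935
58.935 < 59 → F

F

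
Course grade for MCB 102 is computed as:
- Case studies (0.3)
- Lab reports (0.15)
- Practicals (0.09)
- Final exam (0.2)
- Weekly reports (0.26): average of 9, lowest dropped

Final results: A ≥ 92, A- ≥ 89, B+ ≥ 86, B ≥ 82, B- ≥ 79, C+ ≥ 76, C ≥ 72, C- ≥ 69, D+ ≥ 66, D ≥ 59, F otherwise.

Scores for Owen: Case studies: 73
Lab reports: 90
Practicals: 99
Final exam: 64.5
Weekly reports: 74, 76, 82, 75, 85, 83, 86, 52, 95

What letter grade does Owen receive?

C+

Weekly reports: drop 52 → average of remaining 8 = 656/8 = 82
Weighted total:
  Case studies 73 × 0.3 = 21.9
  Lab reports 90 × 0.15 = 13.5
  Practicals 99 × 0.09 = 8.91
  Final exam 64.5 × 0.2 = 12.9
  Weekly reports 82 × 0.26 = 21.32
Sum = 78.53
78.53 is ≥ 76 and < 79 → C+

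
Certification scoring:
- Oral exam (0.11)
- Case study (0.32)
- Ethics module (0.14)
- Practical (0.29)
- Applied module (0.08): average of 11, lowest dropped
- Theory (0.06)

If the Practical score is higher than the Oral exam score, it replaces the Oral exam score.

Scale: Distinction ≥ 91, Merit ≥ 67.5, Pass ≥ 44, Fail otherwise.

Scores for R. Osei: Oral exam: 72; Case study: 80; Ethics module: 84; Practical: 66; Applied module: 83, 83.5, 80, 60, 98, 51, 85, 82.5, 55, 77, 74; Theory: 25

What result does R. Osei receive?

Applied module: drop 51 → average of remaining 10 = 778/10 = 77.8
Practical (66) ≤ Oral exam (72), so Oral exam stays at 72.
Weighted total:
  Oral exam 72 × 0.11 = 7.92
  Case study 80 × 0.32 = 25.6
  Ethics module 84 × 0.14 = 11.76
  Practical 66 × 0.29 = 19.14
  Applied module 77.8 × 0.08 = 6.224
  Theory 25 × 0.06 = 1.5
Sum = 72.144
72.144 is ≥ 67.5 and < 91 → Merit

Merit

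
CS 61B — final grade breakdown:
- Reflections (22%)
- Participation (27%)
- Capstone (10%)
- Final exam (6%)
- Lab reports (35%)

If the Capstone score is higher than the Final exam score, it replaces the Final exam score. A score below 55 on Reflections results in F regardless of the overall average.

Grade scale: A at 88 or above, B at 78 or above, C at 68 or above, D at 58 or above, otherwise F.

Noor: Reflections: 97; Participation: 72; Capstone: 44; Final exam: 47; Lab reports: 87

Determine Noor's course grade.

B

Capstone (44) ≤ Final exam (47), so Final exam stays at 47.
Reflections score 97 ≥ 55: minimum met.
Weighted total:
  Reflections 97 × 0.22 = 21.34
  Participation 72 × 0.27 = 19.44
  Capstone 44 × 0.1 = 4.4
  Final exam 47 × 0.06 = 2.82
  Lab reports 87 × 0.35 = 30.45
Sum = 78.45
78.45 is ≥ 78 and < 88 → B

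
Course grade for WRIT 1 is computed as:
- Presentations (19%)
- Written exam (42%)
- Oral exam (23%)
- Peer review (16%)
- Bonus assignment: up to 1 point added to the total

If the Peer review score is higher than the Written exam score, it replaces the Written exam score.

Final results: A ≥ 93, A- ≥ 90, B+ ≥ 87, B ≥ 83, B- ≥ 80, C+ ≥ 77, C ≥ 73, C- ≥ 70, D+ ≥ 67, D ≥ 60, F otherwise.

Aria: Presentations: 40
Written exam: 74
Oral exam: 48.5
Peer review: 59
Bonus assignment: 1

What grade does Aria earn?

D

Peer review (59) ≤ Written exam (74), so Written exam stays at 74.
Weighted total:
  Presentations 40 × 0.19 = 7.6
  Written exam 74 × 0.42 = 31.08
  Oral exam 48.5 × 0.23 = 11.155
  Peer review 59 × 0.16 = 9.44
Sum = 59.275
Bonus assignment: 59.275 + 1 = 60.275
60.275 is ≥ 60 and < 67 → D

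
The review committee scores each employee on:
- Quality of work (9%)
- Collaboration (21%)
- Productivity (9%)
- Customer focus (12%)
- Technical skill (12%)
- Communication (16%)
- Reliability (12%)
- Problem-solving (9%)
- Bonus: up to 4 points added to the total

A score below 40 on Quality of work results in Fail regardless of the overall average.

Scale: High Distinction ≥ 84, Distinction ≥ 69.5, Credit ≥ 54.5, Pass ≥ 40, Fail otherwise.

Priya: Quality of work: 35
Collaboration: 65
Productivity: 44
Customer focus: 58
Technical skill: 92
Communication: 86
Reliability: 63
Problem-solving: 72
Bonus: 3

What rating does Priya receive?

Quality of work score 35 < 40: minimum not met.
Weighted total:
  Quality of work 35 × 0.09 = 3.15
  Collaboration 65 × 0.21 = 13.65
  Productivity 44 × 0.09 = 3.96
  Customer focus 58 × 0.12 = 6.96
  Technical skill 92 × 0.12 = 11.04
  Communication 86 × 0.16 = 13.76
  Reliability 63 × 0.12 = 7.56
  Problem-solving 72 × 0.09 = 6.48
Sum = 66.56
Bonus: 66.56 + 3 = 69.56
Because the Quality of work minimum was not met, the result is Fail.

Fail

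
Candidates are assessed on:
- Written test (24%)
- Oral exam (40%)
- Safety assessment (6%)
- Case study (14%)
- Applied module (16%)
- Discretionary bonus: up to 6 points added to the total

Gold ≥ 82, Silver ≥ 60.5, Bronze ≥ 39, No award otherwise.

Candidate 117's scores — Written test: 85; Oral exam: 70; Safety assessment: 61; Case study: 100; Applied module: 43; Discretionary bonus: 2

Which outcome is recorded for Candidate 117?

Weighted total:
  Written test 85 × 0.24 = 20.4
  Oral exam 70 × 0.4 = 28
  Safety assessment 61 × 0.06 = 3.66
  Case study 100 × 0.14 = 14
  Applied module 43 × 0.16 = 6.88
Sum = 72.94
Discretionary bonus: 72.94 + 2 = 74.94
74.94 is ≥ 60.5 and < 82 → Silver

Silver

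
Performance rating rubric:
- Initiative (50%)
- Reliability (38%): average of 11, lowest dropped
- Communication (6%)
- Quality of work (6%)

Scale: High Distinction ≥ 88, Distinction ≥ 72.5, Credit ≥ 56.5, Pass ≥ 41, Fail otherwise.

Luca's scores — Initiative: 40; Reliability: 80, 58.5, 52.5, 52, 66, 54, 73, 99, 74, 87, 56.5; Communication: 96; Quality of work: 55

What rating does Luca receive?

Reliability: drop 52 → average of remaining 10 = 700.5/10 = 70.05
Weighted total:
  Initiative 40 × 0.5 = 20
  Reliability 70.05 × 0.38 = 26.619
  Communication 96 × 0.06 = 5.76
  Quality of work 55 × 0.06 = 3.3
Sum = 55.679
55.679 is ≥ 41 and < 56.5 → Pass

Pass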